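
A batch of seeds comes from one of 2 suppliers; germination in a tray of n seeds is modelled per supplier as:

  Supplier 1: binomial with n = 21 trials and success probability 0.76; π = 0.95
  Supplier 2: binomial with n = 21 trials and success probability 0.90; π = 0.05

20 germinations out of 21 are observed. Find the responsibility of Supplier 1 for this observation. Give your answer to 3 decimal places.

By Bayes' theorem, P(k | x) = π_k f_k(x) / Σ_j π_j f_j(x).
Evaluate each component's likelihood at the observed value:
  p_1 = C(21,20)·0.76^20·0.24^1 = 21·0.00413306·0.24 = 0.0208306
  p_2 = C(21,20)·0.90^20·0.10^1 = 21·0.121577·0.1 = 0.255311
Weight by the priors:
  π_1·p_1 = 0.95 × 0.0208306 = 0.0197891
  π_2·p_2 = 0.05 × 0.255311 = 0.0127655
Sum: 0.0197891 + 0.0127655 = 0.0325546
P(Supplier 1 | data) ≈ 0.608

0.608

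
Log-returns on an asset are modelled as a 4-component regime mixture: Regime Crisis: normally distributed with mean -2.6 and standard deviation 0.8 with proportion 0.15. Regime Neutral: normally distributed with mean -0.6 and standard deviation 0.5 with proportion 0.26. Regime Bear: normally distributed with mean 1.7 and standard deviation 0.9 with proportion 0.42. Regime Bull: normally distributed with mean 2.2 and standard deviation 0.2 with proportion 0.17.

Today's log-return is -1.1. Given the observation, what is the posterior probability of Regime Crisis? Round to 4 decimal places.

Apply Bayes' rule: the posterior for each component is proportional to its prior times its likelihood at x.
Evaluate each component's likelihood at the observed value:
  f_Crisis = 0.0859828
  f_Neutral = 0.483941
  f_Bear = 0.00350668
  f_Bull = 1.51895e-59
Unnormalised posteriors:
  π_Crisis·f_Crisis = 0.15 × 0.0859828 = 0.0128974
  π_Neutral·f_Neutral = 0.26 × 0.483941 = 0.125825
  π_Bear·f_Bear = 0.42 × 0.00350668 = 0.00147281
  π_Bull·f_Bull = 0.17 × 1.51895e-59 = 2.58222e-60
Sum: 0.0128974 + 0.125825 + 0.00147281 + 2.58222e-60 = 0.140195
P(Regime Crisis | -1.1) = 0.0128974 / 0.140195 ≈ 0.0920

0.0920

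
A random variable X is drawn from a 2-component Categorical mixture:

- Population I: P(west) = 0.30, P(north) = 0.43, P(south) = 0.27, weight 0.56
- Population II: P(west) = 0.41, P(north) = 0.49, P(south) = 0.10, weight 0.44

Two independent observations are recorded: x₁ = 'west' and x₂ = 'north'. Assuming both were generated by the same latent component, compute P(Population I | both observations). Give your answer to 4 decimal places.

Posterior ∝ prior × likelihood, so P(k | x) ∝ π_k f_k(x); normalise over all components.
Since both observations come from the same component, the likelihood for component k is f_k(x₁)·f_k(x₂).
  f_I = [P(west | comp) = 0.30] × [0.43] = 0.129
  f_II = [P(west | comp) = 0.41] × [0.49] = 0.2009
Unnormalised posteriors:
  π_I·f_I = 0.56 × 0.129 = 0.07224
  π_II·f_II = 0.44 × 0.2009 = 0.088396
Normaliser: 0.07224 + 0.088396 = 0.160636
P(Population I | x₁, x₂) ≈ 0.4497

0.4497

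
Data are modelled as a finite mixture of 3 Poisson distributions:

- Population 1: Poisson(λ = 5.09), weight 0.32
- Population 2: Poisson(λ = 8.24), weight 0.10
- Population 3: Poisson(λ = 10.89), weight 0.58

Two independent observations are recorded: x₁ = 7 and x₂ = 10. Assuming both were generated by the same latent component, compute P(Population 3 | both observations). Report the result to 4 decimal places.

0.6907

P(component k | x) = w_k·f_k(x) / marginal(x), where marginal(x) = Σ_j w_j·f_j(x).
Since both observations come from the same component, the likelihood for component k is f_k(x₁)·f_k(x₂).
  L_1 = [0.108152] × [0.0198087] = 0.00214235
  L_2 = [0.135043] × [0.104936] = 0.0141709
  L_3 = [0.0671889] × [0.120517] = 0.00809742
Unnormalised posteriors:
  w_1·L_1 = 0.32 × 0.00214235 = 0.000685553
  w_2·L_2 = 0.10 × 0.0141709 = 0.00141709
  w_3·L_3 = 0.58 × 0.00809742 = 0.0046965
Denominator: 0.000685553 + 0.00141709 + 0.0046965 = 0.00679914
So the posterior for Population 3 is 0.0046965 / 0.00679914 ≈ 0.6907.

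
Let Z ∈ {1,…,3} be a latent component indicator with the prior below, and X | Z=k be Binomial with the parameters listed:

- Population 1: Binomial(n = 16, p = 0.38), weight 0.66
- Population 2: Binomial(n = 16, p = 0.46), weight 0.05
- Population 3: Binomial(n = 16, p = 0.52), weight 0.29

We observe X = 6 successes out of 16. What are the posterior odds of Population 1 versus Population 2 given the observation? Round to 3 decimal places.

16.700

Only the two components matter; the odds are (w_i f_i(x)) / (w_j f_j(x)).
Evaluate each component's likelihood at the observed value:
  f_1 = C(16,6)·0.38^6·0.62^10 = 8008·0.00301094·0.00839299 = 0.202368
  f_2 = C(16,6)·0.46^6·0.54^10 = 8008·0.0094743·0.00210833 = 0.159959
  f_3 = C(16,6)·0.52^6·0.48^10 = 8008·0.0197706·0.000649251 = 0.102791
Posterior odds = (w_1·f_1) / (w_2·f_2) = (0.66·0.202368) / (0.05·0.159959) = 0.133563 / 0.00799795 ≈ 16.700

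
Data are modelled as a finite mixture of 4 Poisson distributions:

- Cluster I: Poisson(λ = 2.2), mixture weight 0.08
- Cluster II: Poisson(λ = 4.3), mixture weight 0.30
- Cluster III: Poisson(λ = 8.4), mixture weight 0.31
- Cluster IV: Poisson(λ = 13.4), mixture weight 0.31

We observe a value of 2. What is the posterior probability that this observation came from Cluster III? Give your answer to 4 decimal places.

Apply Bayes' rule: the posterior for each component is proportional to its prior times its likelihood at x.
Component likelihoods at x = 2:
  p_I = e^(−2.2)·2.2^2/2! = 0.268144
  p_II = e^(−4.3)·4.3^2/2! = 0.125441
  p_III = e^(−8.4)·8.4^2/2! = 0.00793332
  p_IV = e^(−13.4)·13.4^2/2! = 0.00013603
Multiply by the mixture weights:
  π_I·p_I = 0.08 × 0.268144 = 0.0214515
  π_II·p_II = 0.30 × 0.125441 = 0.0376324
  π_III·p_III = 0.31 × 0.00793332 = 0.00245933
  π_IV·p_IV = 0.31 × 0.00013603 = 4.21692e-05
Evidence: 0.0214515 + 0.0376324 + 0.00245933 + 4.21692e-05 = 0.0615854
P(Cluster III | 2) = 0.00245933 / 0.0615854 ≈ 0.0399

0.0399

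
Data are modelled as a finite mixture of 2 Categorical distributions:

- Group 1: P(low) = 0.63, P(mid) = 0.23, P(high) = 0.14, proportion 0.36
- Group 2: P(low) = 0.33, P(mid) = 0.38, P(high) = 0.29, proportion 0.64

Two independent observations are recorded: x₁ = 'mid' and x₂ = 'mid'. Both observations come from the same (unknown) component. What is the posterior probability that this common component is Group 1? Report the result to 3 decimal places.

0.171

Apply Bayes' rule: the posterior for each component is proportional to its prior times its likelihood at x.
Since both observations come from the same component, the likelihood for component k is f_k(x₁)·f_k(x₂).
  f_1 = [P(mid | comp) = 0.23] × [0.23] = 0.0529
  f_2 = [P(mid | comp) = 0.38] × [0.38] = 0.1444
Prior × likelihood for each component:
  w_1·f_1 = 0.36 × 0.0529 = 0.019044
  w_2·f_2 = 0.64 × 0.1444 = 0.092416
Normaliser: 0.019044 + 0.092416 = 0.11146
So the posterior for Group 1 is 0.019044 / 0.11146 ≈ 0.171.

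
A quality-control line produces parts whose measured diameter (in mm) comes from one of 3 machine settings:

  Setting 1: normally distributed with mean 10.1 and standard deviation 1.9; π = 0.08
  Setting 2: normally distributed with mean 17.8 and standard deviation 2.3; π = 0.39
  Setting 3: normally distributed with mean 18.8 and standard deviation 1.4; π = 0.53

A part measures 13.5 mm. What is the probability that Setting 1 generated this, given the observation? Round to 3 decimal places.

0.222

P(component k | x) = π_k·f_k(x) / marginal(x), where marginal(x) = Σ_j π_j·f_j(x).
Component likelihoods at x = 13.5 mm:
  p_1 = 0.0423452
  p_2 = 0.0302129
  p_3 = 0.000220144
Multiply by the mixture weights:
  π_1·p_1 = 0.08 × 0.0423452 = 0.00338762
  π_2·p_2 = 0.39 × 0.0302129 = 0.011783
  π_3·p_3 = 0.53 × 0.000220144 = 0.000116677
Denominator: 0.00338762 + 0.011783 + 0.000116677 = 0.0152873
P(Setting 1 | x) = 0.00338762 / 0.0152873 ≈ 0.222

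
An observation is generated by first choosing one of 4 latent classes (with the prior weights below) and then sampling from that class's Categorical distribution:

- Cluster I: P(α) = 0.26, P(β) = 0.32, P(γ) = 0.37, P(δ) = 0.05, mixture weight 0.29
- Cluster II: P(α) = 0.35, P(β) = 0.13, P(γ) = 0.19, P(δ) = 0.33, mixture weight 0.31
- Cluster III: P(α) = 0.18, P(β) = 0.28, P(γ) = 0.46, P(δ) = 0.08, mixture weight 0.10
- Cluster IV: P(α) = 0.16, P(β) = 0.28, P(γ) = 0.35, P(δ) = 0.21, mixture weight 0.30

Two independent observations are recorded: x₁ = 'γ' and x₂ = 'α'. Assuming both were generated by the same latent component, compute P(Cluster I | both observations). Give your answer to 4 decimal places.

0.3791

By Bayes' theorem, P(k | x) = π_k f_k(x) / Σ_j π_j f_j(x).
Since both observations come from the same component, the likelihood for component k is f_k(x₁)·f_k(x₂).
  p_I = [P(γ | comp) = 0.37] × [0.26] = 0.0962
  p_II = [P(γ | comp) = 0.19] × [0.35] = 0.0665
  p_III = [P(γ | comp) = 0.46] × [0.18] = 0.0828
  p_IV = [P(γ | comp) = 0.35] × [0.16] = 0.056
Weight by the priors:
  π_I·p_I = 0.29 × 0.0962 = 0.027898
  π_II·p_II = 0.31 × 0.0665 = 0.020615
  π_III·p_III = 0.10 × 0.0828 = 0.00828
  π_IV·p_IV = 0.30 × 0.056 = 0.0168
Marginal: 0.027898 + 0.020615 + 0.00828 + 0.0168 = 0.073593
So the posterior for Cluster I is 0.027898 / 0.073593 ≈ 0.3791.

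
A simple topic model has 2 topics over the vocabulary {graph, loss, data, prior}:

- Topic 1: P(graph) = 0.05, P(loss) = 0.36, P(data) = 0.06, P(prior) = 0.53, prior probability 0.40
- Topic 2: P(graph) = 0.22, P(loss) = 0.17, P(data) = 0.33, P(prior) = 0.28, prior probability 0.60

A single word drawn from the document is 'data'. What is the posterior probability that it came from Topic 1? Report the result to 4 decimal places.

The responsibility of component k is P(Z=k) f_k(x) divided by Σ_j P(Z=j) f_j(x).
Component likelihoods at x = 'data':
  p_1 = 0.06
  p_2 = 0.33
Multiply by the mixture weights:
  P(Z=1)·p_1 = 0.40 × 0.06 = 0.024
  P(Z=2)·p_2 = 0.60 × 0.33 = 0.198
Denominator: 0.024 + 0.198 = 0.222
Responsibility of Topic 1: 0.024 / 0.222 ≈ 0.1081

0.1081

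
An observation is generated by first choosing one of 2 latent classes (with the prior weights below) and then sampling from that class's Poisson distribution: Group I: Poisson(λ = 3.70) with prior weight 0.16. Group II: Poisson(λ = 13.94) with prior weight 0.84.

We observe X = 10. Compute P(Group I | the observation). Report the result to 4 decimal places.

0.0092

Apply Bayes' rule: the posterior for each component is proportional to its prior times its likelihood at x.
Evaluate each component's likelihood at the observed value:
  f_I = e^(−3.70)·3.70^10/10! = 0.00327616
  f_II = e^(−13.94)·13.94^10/10! = 0.0674217
Weight by the priors:
  w_I·f_I = 0.16 × 0.00327616 = 0.000524185
  w_II·f_II = 0.84 × 0.0674217 = 0.0566342
Evidence: 0.000524185 + 0.0566342 = 0.0571584
So the posterior for Group I is 0.000524185 / 0.0571584 ≈ 0.0092.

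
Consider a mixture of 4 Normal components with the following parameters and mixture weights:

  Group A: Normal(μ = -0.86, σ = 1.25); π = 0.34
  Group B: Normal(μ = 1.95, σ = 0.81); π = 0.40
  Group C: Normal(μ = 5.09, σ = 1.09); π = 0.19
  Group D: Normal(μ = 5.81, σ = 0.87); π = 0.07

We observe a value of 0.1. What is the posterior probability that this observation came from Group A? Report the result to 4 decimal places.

0.8477

The responsibility of component k is π_k f_k(x) divided by Σ_j π_j f_j(x).
Normal densities:
  f_A = (1/(1.25·√(2π)))·exp(−(0.1−-0.86)²/(2·1.25²)) = 0.319154·exp(-0.29491) = 0.237641
  f_B = (1/(0.81·√(2π)))·exp(−(0.1−1.95)²/(2·0.81²)) = 0.492521·exp(-2.60822) = 0.036282
  f_C = (1/(1.09·√(2π)))·exp(−(0.1−5.09)²/(2·1.09²)) = 0.366002·exp(-10.47896) = 1.02927e-05
  f_D = (1/(0.87·√(2π)))·exp(−(0.1−5.81)²/(2·0.87²)) = 0.458554·exp(-21.53792) = 2.03045e-10
Unnormalised posteriors:
  π_A·f_A = 0.34 × 0.237641 = 0.0807979
  π_B·f_B = 0.40 × 0.036282 = 0.0145128
  π_C·f_C = 0.19 × 1.02927e-05 = 1.95562e-06
  π_D·f_D = 0.07 × 2.03045e-10 = 1.42131e-11
Normaliser: 0.0807979 + 0.0145128 + 1.95562e-06 + 1.42131e-11 = 0.0953127
P(Group A | x) ≈ 0.8477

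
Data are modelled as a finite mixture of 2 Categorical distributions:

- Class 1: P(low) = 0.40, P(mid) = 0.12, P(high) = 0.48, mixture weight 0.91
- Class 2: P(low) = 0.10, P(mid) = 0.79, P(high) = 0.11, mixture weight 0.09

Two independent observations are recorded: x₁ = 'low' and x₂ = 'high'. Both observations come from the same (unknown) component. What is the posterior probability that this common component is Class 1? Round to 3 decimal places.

P(component k | x) = π_k·f_k(x) / marginal(x), where marginal(x) = Σ_j π_j·f_j(x).
Since both observations come from the same component, the likelihood for component k is f_k(x₁)·f_k(x₂).
  p_1 = [P(low | comp) = 0.40] × [0.48] = 0.192
  p_2 = [P(low | comp) = 0.10] × [0.11] = 0.011
Unnormalised posteriors:
  π_1·p_1 = 0.91 × 0.192 = 0.17472
  π_2·p_2 = 0.09 × 0.011 = 0.00099
Marginal: 0.17472 + 0.00099 = 0.17571
Responsibility of Class 1: 0.17472 / 0.17571 ≈ 0.994

0.994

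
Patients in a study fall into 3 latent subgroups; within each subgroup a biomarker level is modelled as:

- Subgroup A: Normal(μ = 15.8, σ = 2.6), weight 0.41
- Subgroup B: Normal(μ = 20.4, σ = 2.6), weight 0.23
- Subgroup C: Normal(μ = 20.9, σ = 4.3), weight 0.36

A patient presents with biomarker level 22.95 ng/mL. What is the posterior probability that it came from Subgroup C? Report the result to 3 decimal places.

By Bayes' theorem, P(k | x) = π_k f_k(x) / Σ_j π_j f_j(x).
Evaluate each component's likelihood at the observed value:
  p_A = 0.00349752
  p_B = 0.0948552
  p_C = 0.0828109
Weight by the priors:
  π_A·p_A = 0.41 × 0.00349752 = 0.00143398
  π_B·p_B = 0.23 × 0.0948552 = 0.0218167
  π_C·p_C = 0.36 × 0.0828109 = 0.0298119
Evidence: 0.00143398 + 0.0218167 + 0.0298119 = 0.0530626
Responsibility of Subgroup C: 0.0298119 / 0.0530626 ≈ 0.562

0.562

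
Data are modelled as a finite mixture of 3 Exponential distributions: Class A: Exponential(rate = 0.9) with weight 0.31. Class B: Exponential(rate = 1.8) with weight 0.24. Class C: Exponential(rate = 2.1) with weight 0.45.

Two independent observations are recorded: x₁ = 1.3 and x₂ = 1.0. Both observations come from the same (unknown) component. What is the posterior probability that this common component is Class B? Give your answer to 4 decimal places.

0.2066

The responsibility of component k is π_k f_k(x) divided by Σ_j π_j f_j(x).
Since both observations come from the same component, the likelihood for component k is f_k(x₁)·f_k(x₂).
  f_A = [0.27933] × [0.365913] = 0.10221
  f_B = [0.17339] × [0.297538] = 0.05159
  f_C = [0.136961] × [0.257158] = 0.0352206
Unnormalised posteriors:
  π_A·f_A = 0.31 × 0.10221 = 0.0316852
  π_B·f_B = 0.24 × 0.05159 = 0.0123816
  π_C·f_C = 0.45 × 0.0352206 = 0.0158493
Sum: 0.0316852 + 0.0123816 + 0.0158493 = 0.0599161
Responsibility of Class B: 0.0123816 / 0.0599161 ≈ 0.2066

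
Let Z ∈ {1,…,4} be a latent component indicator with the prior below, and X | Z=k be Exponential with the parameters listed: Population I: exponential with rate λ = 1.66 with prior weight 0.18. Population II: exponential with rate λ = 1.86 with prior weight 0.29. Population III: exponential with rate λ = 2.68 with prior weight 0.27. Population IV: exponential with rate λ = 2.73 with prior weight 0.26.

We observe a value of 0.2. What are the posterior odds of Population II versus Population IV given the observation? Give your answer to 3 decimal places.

The posterior odds equal the prior odds times the likelihood ratio: (π_i/π_j)·(f_i(x)/f_j(x)).
Exponential densities:
  f_I = 1.66·e^(−1.66·0.2) = 1.66·e^(−0.3320) = 1.19103
  f_II = 1.86·e^(−1.86·0.2) = 1.86·e^(−0.3720) = 1.2822
  f_III = 2.68·e^(−2.68·0.2) = 2.68·e^(−0.5360) = 1.56802
  f_IV = 2.73·e^(−2.73·0.2) = 2.73·e^(−0.5460) = 1.58139
Odds = (0.29/0.26) × (1.2822/1.58139) = 1.11538 × 0.810807 ≈ 0.904

0.904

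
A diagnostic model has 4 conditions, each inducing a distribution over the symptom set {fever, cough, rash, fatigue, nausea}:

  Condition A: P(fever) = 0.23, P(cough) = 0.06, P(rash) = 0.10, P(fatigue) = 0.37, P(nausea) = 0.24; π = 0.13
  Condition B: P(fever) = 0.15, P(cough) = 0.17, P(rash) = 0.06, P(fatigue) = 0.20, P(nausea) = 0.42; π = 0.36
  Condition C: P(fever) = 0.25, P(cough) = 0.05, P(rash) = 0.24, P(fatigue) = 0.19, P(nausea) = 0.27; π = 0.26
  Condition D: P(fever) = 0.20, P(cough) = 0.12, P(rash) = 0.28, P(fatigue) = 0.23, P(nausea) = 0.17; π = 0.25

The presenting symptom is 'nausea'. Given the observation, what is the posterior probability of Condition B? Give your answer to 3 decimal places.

0.512

The responsibility of component k is π_k f_k(x) divided by Σ_j π_j f_j(x).
Component likelihoods at x = 'nausea':
  L_A = P(nausea | comp) = 0.24
  L_B = P(nausea | comp) = 0.42
  L_C = P(nausea | comp) = 0.27
  L_D = P(nausea | comp) = 0.17
Unnormalised posteriors:
  π_A·L_A = 0.13 × 0.24 = 0.0312
  π_B·L_B = 0.36 × 0.42 = 0.1512
  π_C·L_C = 0.26 × 0.27 = 0.0702
  π_D·L_D = 0.25 × 0.17 = 0.0425
Normaliser: 0.0312 + 0.1512 + 0.0702 + 0.0425 = 0.2951
Responsibility of Condition B: 0.1512 / 0.2951 ≈ 0.512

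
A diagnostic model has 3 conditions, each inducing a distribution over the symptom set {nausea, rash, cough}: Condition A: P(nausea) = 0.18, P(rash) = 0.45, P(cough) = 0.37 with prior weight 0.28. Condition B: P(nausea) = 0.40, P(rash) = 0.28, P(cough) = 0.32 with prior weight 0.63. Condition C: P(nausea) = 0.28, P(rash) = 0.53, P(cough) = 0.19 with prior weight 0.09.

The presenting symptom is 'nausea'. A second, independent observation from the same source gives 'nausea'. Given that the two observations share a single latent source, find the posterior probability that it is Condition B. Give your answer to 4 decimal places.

P(component k | x) = w_k·f_k(x) / marginal(x), where marginal(x) = Σ_j w_j·f_j(x).
Since both observations come from the same component, the likelihood for component k is f_k(x₁)·f_k(x₂).
  L_A = [0.18] × [0.18] = 0.0324
  L_B = [0.4] × [0.4] = 0.16
  L_C = [0.28] × [0.28] = 0.0784
Unnormalised posteriors:
  w_A·L_A = 0.28 × 0.0324 = 0.009072
  w_B·L_B = 0.63 × 0.16 = 0.1008
  w_C·L_C = 0.09 × 0.0784 = 0.007056
Marginal: 0.009072 + 0.1008 + 0.007056 = 0.116928
P(Condition B | data) ≈ 0.8621

0.8621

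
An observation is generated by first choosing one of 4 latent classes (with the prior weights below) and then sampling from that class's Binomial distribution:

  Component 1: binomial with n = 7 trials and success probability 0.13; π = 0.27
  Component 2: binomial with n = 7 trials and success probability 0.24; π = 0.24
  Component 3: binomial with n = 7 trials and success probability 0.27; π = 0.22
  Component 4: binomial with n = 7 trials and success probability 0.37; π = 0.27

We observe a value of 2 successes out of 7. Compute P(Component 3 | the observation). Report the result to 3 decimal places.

0.260

By Bayes' theorem, P(k | x) = w_k f_k(x) / Σ_j w_j f_j(x).
Evaluate each component's likelihood at the observed value:
  L_1 = C(7,2)·0.13^2·0.87^5 = 21·0.0169·0.498421 = 0.17689
  L_2 = C(7,2)·0.24^2·0.76^5 = 21·0.0576·0.253553 = 0.306697
  L_3 = C(7,2)·0.27^2·0.73^5 = 21·0.0729·0.207307 = 0.317367
  L_4 = C(7,2)·0.37^2·0.63^5 = 21·0.1369·0.0992437 = 0.285316
Multiply by the mixture weights:
  w_1·L_1 = 0.27 × 0.17689 = 0.0477602
  w_2·L_2 = 0.24 × 0.306697 = 0.0736073
  w_3·L_3 = 0.22 × 0.317367 = 0.0698206
  w_4·L_4 = 0.27 × 0.285316 = 0.0770352
Sum: 0.0477602 + 0.0736073 + 0.0698206 + 0.0770352 = 0.268223
So the posterior for Component 3 is 0.0698206 / 0.268223 ≈ 0.260.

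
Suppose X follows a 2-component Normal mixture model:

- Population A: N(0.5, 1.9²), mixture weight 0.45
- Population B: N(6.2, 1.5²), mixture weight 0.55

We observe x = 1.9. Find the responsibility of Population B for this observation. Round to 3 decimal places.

By Bayes' theorem, P(k | x) = π_k f_k(x) / Σ_j π_j f_j(x).
Normal densities:
  L_A = 0.160051
  L_B = 0.00436869
Weight by the priors:
  π_A·L_A = 0.45 × 0.160051 = 0.0720231
  π_B·L_B = 0.55 × 0.00436869 = 0.00240278
Denominator: 0.0720231 + 0.00240278 = 0.0744259
So the posterior for Population B is 0.00240278 / 0.0744259 ≈ 0.032.

0.032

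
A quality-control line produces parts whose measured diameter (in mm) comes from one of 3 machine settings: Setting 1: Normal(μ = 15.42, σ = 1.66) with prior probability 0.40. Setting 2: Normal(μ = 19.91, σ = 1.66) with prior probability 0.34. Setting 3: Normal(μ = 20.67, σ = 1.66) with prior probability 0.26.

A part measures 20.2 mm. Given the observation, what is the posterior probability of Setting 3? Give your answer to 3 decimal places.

0.423

Posterior ∝ prior × likelihood, so P(k | x) ∝ π_k f_k(x); normalise over all components.
Evaluate each component's likelihood at the observed value:
  p_1 = (1/(1.66·√(2π)))·exp(−(20.2−15.42)²/(2·1.66²)) = 0.240327·exp(-4.14581) = 0.00380451
  p_2 = (1/(1.66·√(2π)))·exp(−(20.2−19.91)²/(2·1.66²)) = 0.240327·exp(-0.01526) = 0.236687
  p_3 = (1/(1.66·√(2π)))·exp(−(20.2−20.67)²/(2·1.66²)) = 0.240327·exp(-0.04008) = 0.230884
Prior × likelihood for each component:
  π_1·p_1 = 0.40 × 0.00380451 = 0.0015218
  π_2·p_2 = 0.34 × 0.236687 = 0.0804736
  π_3·p_3 = 0.26 × 0.230884 = 0.0600299
Normaliser: 0.0015218 + 0.0804736 + 0.0600299 = 0.142025
So the posterior for Setting 3 is 0.0600299 / 0.142025 ≈ 0.423.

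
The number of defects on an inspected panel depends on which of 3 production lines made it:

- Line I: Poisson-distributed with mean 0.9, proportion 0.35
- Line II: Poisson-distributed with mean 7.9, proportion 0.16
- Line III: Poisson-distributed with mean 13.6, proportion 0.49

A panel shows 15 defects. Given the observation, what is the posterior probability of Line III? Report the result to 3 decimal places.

0.973

Posterior ∝ prior × likelihood, so P(k | x) ∝ π_k f_k(x); normalise over all components.
Component likelihoods at x = 15 defects:
  f_I = e^(−0.9)·0.9^15/15! = 6.40137e-14
  f_II = e^(−7.9)·7.9^15/15! = 0.00826001
  f_III = e^(−13.6)·13.6^15/15! = 0.0955386
Unnormalised posteriors:
  π_I·f_I = 0.35 × 6.40137e-14 = 2.24048e-14
  π_II·f_II = 0.16 × 0.00826001 = 0.0013216
  π_III·f_III = 0.49 × 0.0955386 = 0.0468139
Normaliser: 2.24048e-14 + 0.0013216 + 0.0468139 = 0.0481355
P(Line III | 15 defects) ≈ 0.973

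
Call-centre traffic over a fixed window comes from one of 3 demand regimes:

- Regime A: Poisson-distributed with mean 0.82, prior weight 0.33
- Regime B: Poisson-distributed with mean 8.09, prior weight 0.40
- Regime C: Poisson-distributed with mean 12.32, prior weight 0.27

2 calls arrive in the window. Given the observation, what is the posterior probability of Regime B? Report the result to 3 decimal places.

P(component k | x) = π_k·f_k(x) / marginal(x), where marginal(x) = Σ_j π_j·f_j(x).
Component likelihoods at x = 2 calls:
  p_A = e^(−0.82)·0.82^2/2! = 0.148073
  p_B = e^(−8.09)·8.09^2/2! = 0.0100329
  p_C = e^(−12.32)·12.32^2/2! = 0.000338597
Prior × likelihood for each component:
  π_A·p_A = 0.33 × 0.148073 = 0.0488641
  π_B·p_B = 0.40 × 0.0100329 = 0.00401314
  π_C·p_C = 0.27 × 0.000338597 = 9.14213e-05
Evidence: 0.0488641 + 0.00401314 + 9.14213e-05 = 0.0529687
P(Regime B | 2 calls) = 0.00401314 / 0.0529687 ≈ 0.076

0.076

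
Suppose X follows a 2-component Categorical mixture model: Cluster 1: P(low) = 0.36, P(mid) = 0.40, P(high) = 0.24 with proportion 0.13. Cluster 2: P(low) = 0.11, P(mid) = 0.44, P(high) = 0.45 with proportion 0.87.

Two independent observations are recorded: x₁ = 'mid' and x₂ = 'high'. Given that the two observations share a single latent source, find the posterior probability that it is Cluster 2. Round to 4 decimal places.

0.9324

Apply Bayes' rule: the posterior for each component is proportional to its prior times its likelihood at x.
Since both observations come from the same component, the likelihood for component k is f_k(x₁)·f_k(x₂).
  p_1 = [P(mid | comp) = 0.40] × [0.24] = 0.096
  p_2 = [P(mid | comp) = 0.44] × [0.45] = 0.198
Multiply by the mixture weights:
  π_1·p_1 = 0.13 × 0.096 = 0.01248
  π_2·p_2 = 0.87 × 0.198 = 0.17226
Normaliser: 0.01248 + 0.17226 = 0.18474
P(Cluster 2 | x₁, x₂) ≈ 0.9324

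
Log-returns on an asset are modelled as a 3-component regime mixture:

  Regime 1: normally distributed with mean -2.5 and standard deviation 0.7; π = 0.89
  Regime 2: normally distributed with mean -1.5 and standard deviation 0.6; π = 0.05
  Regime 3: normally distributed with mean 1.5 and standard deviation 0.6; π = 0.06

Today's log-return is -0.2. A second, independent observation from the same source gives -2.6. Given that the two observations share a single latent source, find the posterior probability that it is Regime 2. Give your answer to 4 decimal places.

P(component k | x) = π_k·f_k(x) / marginal(x), where marginal(x) = Σ_j π_j·f_j(x).
Since both observations come from the same component, the likelihood for component k is f_k(x₁)·f_k(x₂).
  f_1 = [0.00257934] × [0.564132] = 0.00145509
  f_2 = [0.0635877] × [0.123852] = 0.00787546
  f_3 = [0.0120102] × [4.82158e-11] = 5.79079e-13
Prior × likelihood for each component:
  π_1·f_1 = 0.89 × 0.00145509 = 0.00129503
  π_2·f_2 = 0.05 × 0.00787546 = 0.000393773
  π_3·f_3 = 0.06 × 5.79079e-13 = 3.47448e-14
Marginal: 0.00129503 + 0.000393773 + 3.47448e-14 = 0.0016888
So the posterior for Regime 2 is 0.000393773 / 0.0016888 ≈ 0.2332.

0.2332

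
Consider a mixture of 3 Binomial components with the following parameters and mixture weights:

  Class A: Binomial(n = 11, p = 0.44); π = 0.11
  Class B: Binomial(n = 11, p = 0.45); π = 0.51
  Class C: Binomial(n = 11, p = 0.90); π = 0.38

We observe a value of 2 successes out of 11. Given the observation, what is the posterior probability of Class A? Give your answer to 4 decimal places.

Apply Bayes' rule: the posterior for each component is proportional to its prior times its likelihood at x.
Binomial probabilities:
  p_A = 0.0576714
  p_B = 0.0512923
  p_C = 4.455e-08
Unnormalised posteriors:
  π_A·p_A = 0.11 × 0.0576714 = 0.00634385
  π_B·p_B = 0.51 × 0.0512923 = 0.0261591
  π_C·p_C = 0.38 × 4.455e-08 = 1.6929e-08
Evidence: 0.00634385 + 0.0261591 + 1.6929e-08 = 0.0325029
So the posterior for Class A is 0.00634385 / 0.0325029 ≈ 0.1952.

0.1952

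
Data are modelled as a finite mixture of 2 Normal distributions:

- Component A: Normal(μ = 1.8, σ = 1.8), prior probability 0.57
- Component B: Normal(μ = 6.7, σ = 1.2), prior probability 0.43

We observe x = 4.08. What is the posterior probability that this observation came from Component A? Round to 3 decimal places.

Apply Bayes' rule: the posterior for each component is proportional to its prior times its likelihood at x.
Evaluate each component's likelihood at the observed value:
  f_A = (1/(1.8·√(2π)))·exp(−(4.08−1.8)²/(2·1.8²)) = 0.221635·exp(-0.80222) = 0.0993658
  f_B = (1/(1.2·√(2π)))·exp(−(4.08−6.7)²/(2·1.2²)) = 0.332452·exp(-2.38347) = 0.030662
Unnormalised posteriors:
  w_A·f_A = 0.57 × 0.0993658 = 0.0566385
  w_B·f_B = 0.43 × 0.030662 = 0.0131846
Evidence: 0.0566385 + 0.0131846 = 0.0698231
So the posterior for Component A is 0.0566385 / 0.0698231 ≈ 0.811.

0.811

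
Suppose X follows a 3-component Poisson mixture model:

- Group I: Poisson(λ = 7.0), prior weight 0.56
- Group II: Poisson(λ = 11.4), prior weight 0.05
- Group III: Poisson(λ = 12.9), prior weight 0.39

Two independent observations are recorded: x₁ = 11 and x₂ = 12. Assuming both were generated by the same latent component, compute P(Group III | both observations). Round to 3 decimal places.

0.769

By Bayes' theorem, P(k | x) = w_k f_k(x) / Σ_j w_j f_j(x).
Since both observations come from the same component, the likelihood for component k is f_k(x₁)·f_k(x₂).
  p_I = [e^(−7.0)·7.0^11/11! = 0.0451712] × [0.0263498] = 0.00119025
  p_II = [e^(−11.4)·11.4^11/11! = 0.118533] × [0.112607] = 0.0133476
  p_III = [e^(−12.9)·12.9^11/11! = 0.103023] × [0.110749] = 0.0114097
Multiply by the mixture weights:
  w_I·p_I = 0.56 × 0.00119025 = 0.000666542
  w_II·p_II = 0.05 × 0.0133476 = 0.000667382
  w_III·p_III = 0.39 × 0.0114097 = 0.00444977
Sum: 0.000666542 + 0.000667382 + 0.00444977 = 0.0057837
Responsibility of Group III: 0.00444977 / 0.0057837 ≈ 0.769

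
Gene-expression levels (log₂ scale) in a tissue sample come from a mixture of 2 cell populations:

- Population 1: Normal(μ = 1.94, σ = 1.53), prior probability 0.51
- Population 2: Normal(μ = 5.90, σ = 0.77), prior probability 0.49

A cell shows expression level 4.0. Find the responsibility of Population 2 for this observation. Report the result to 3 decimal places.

0.184

Posterior ∝ prior × likelihood, so P(k | x) ∝ π_k f_k(x); normalise over all components.
Component likelihoods at x = 4.0:
  f_1 = 0.105335
  f_2 = 0.0246758
Prior × likelihood for each component:
  π_1·f_1 = 0.51 × 0.105335 = 0.0537208
  π_2·f_2 = 0.49 × 0.0246758 = 0.0120911
Marginal: 0.0537208 + 0.0120911 = 0.065812
P(Population 2 | x) ≈ 0.184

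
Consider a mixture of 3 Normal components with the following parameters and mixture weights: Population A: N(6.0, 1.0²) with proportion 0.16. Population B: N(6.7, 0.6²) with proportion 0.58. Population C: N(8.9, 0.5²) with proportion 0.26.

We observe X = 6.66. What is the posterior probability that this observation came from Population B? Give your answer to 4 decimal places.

Apply Bayes' rule: the posterior for each component is proportional to its prior times its likelihood at x.
Evaluate each component's likelihood at the observed value:
  p_A = (1/(1.0·√(2π)))·exp(−(6.66−6.0)²/(2·1.0²)) = 0.398942·exp(-0.21780) = 0.320864
  p_B = (1/(0.6·√(2π)))·exp(−(6.66−6.7)²/(2·0.6²)) = 0.664904·exp(-0.00222) = 0.663428
  p_C = (1/(0.5·√(2π)))·exp(−(6.66−8.9)²/(2·0.5²)) = 0.797885·exp(-10.03520) = 3.4971e-05
Unnormalised posteriors:
  π_A·p_A = 0.16 × 0.320864 = 0.0513382
  π_B·p_B = 0.58 × 0.663428 = 0.384788
  π_C·p_C = 0.26 × 3.4971e-05 = 9.09246e-06
Sum: 0.0513382 + 0.384788 + 9.09246e-06 = 0.436135
P(Population B | 6.66) ≈ 0.8823

0.8823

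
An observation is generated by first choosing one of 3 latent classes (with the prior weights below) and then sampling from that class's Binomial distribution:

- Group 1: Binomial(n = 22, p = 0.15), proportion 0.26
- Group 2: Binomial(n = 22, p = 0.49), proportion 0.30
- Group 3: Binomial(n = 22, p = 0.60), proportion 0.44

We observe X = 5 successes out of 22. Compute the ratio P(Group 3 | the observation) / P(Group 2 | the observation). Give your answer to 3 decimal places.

Since P(k|x) ∝ P(Z=k) f_k(x), the posterior odds are P(Z=i) f_i(x) / (P(Z=j) f_j(x)).
Component likelihoods at x = 5 successes out of 22:
  p_1 = C(22,5)·0.15^5·0.85^17 = 26334·7.59375e-05·0.0631134 = 0.12621
  p_2 = C(22,5)·0.49^5·0.51^17 = 26334·0.0282475·1.0683e-05 = 0.00794676
  p_3 = C(22,5)·0.60^5·0.40^17 = 26334·0.07776·1.71799e-07 = 0.000351798
Posterior odds = (P(Z=3)·p_3) / (P(Z=2)·p_2) = (0.44·0.000351798) / (0.30·0.00794676) = 0.000154791 / 0.00238403 ≈ 0.065

0.065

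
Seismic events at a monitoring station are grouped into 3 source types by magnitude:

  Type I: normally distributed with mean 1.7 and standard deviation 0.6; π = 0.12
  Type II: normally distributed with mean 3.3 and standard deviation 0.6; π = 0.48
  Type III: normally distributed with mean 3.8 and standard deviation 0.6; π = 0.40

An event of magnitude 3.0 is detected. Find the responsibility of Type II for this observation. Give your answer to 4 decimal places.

By Bayes' theorem, P(k | x) = π_k f_k(x) / Σ_j π_j f_j(x).
Evaluate each component's likelihood at the observed value:
  p_I = (1/(0.6·√(2π)))·exp(−(3.0−1.7)²/(2·0.6²)) = 0.664904·exp(-2.34722) = 0.0635877
  p_II = (1/(0.6·√(2π)))·exp(−(3.0−3.3)²/(2·0.6²)) = 0.664904·exp(-0.12500) = 0.586776
  p_III = (1/(0.6·√(2π)))·exp(−(3.0−3.8)²/(2·0.6²)) = 0.664904·exp(-0.88889) = 0.27335
Multiply by the mixture weights:
  π_I·p_I = 0.12 × 0.0635877 = 0.00763052
  π_II·p_II = 0.48 × 0.586776 = 0.281652
  π_III·p_III = 0.40 × 0.27335 = 0.10934
Evidence: 0.00763052 + 0.281652 + 0.10934 = 0.398623
P(Type II | the observation) ≈ 0.7066

0.7066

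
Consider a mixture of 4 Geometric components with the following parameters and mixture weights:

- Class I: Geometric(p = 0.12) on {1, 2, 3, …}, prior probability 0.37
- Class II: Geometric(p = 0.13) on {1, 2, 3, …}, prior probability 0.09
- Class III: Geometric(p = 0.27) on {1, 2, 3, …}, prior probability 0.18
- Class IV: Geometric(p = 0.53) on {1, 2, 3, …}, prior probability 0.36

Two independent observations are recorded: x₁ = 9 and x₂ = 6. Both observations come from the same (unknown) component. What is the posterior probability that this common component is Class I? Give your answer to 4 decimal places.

Apply Bayes' rule: the posterior for each component is proportional to its prior times its likelihood at x.
Since both observations come from the same component, the likelihood for component k is f_k(x₁)·f_k(x₂).
  f_I = [0.0431561] × [0.0633278] = 0.00273298
  f_II = [0.0426675] × [0.0647947] = 0.00276463
  f_III = [0.0217744] × [0.0559729] = 0.00121878
  f_IV = [0.001262] × [0.0121553] = 1.53399e-05
Multiply by the mixture weights:
  w_I·f_I = 0.37 × 0.00273298 = 0.0010112
  w_II·f_II = 0.09 × 0.00276463 = 0.000248817
  w_III·f_III = 0.18 × 0.00121878 = 0.00021938
  w_IV·f_IV = 0.36 × 1.53399e-05 = 5.52238e-06
Normaliser: 0.0010112 + 0.000248817 + 0.00021938 + 5.52238e-06 = 0.00148492
P(Class I | x) ≈ 0.6810

0.6810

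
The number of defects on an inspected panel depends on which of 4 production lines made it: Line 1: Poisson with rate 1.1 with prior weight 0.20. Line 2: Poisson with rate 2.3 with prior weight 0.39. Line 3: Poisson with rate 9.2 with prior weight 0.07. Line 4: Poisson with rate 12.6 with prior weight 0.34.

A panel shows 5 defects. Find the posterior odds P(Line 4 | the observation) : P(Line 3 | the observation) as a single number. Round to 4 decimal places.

0.7811

Since P(k|x) ∝ π_k f_k(x), the posterior odds are π_i f_i(x) / (π_j f_j(x)).
Component likelihoods at x = 5 defects:
  p_1 = 0.00446744
  p_2 = 0.053775
  p_3 = 0.0554943
  p_4 = 0.00892403
Posterior odds = (π_4·p_4) / (π_3·p_3) = (0.34·0.00892403) / (0.07·0.0554943) = 0.00303417 / 0.0038846 ≈ 0.7811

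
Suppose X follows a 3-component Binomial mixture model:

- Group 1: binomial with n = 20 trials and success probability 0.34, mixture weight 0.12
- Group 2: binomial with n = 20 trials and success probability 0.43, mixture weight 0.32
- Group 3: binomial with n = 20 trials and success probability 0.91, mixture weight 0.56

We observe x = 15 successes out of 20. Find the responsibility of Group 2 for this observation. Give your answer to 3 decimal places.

0.071

Apply Bayes' rule: the posterior for each component is proportional to its prior times its likelihood at x.
Component likelihoods at x = 15 successes out of 20:
  f_1 = C(20,15)·0.34^15·0.66^5 = 15504·9.37959e-08·0.125233 = 0.000182116
  f_2 = C(20,15)·0.43^15·0.57^5 = 15504·3.17707e-06·0.0601692 = 0.00296377
  f_3 = C(20,15)·0.91^15·0.09^5 = 15504·0.243008·5.9049e-06 = 0.0222473
Prior × likelihood for each component:
  w_1·f_1 = 0.12 × 0.000182116 = 2.18539e-05
  w_2·f_2 = 0.32 × 0.00296377 = 0.000948407
  w_3·f_3 = 0.56 × 0.0222473 = 0.0124585
Marginal: 2.18539e-05 + 0.000948407 + 0.0124585 = 0.0134287
So the posterior for Group 2 is 0.000948407 / 0.0134287 ≈ 0.071.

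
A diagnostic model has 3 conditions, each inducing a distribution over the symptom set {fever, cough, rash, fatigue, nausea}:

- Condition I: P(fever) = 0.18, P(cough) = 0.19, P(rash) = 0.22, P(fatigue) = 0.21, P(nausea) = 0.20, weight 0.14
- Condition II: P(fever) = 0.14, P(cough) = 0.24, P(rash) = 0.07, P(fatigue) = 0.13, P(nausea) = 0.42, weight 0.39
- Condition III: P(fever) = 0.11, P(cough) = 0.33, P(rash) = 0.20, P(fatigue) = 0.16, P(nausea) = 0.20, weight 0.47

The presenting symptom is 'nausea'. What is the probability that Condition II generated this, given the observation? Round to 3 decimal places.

0.573

The responsibility of component k is P(Z=k) f_k(x) divided by Σ_j P(Z=j) f_j(x).
Evaluate each component's likelihood at the observed value:
  f_I = P(nausea | comp) = 0.20
  f_II = P(nausea | comp) = 0.42
  f_III = P(nausea | comp) = 0.20
Weight by the priors:
  P(Z=I)·f_I = 0.14 × 0.2 = 0.028
  P(Z=II)·f_II = 0.39 × 0.42 = 0.1638
  P(Z=III)·f_III = 0.47 × 0.2 = 0.094
Marginal: 0.028 + 0.1638 + 0.094 = 0.2858
So the posterior for Condition II is 0.1638 / 0.2858 ≈ 0.573.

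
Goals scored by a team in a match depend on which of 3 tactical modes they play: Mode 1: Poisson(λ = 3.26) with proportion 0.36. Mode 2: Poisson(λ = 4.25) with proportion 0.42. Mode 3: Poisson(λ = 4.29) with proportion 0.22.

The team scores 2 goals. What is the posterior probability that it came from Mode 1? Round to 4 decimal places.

Posterior ∝ prior × likelihood, so P(k | x) ∝ π_k f_k(x); normalise over all components.
Evaluate each component's likelihood at the observed value:
  f_1 = 0.203988
  f_2 = 0.128824
  f_3 = 0.126113
Weight by the priors:
  π_1·f_1 = 0.36 × 0.203988 = 0.0734358
  π_2·f_2 = 0.42 × 0.128824 = 0.054106
  π_3·f_3 = 0.22 × 0.126113 = 0.0277449
Denominator: 0.0734358 + 0.054106 + 0.0277449 = 0.155287
P(Mode 1 | x) = 0.0734358 / 0.155287 ≈ 0.4729

0.4729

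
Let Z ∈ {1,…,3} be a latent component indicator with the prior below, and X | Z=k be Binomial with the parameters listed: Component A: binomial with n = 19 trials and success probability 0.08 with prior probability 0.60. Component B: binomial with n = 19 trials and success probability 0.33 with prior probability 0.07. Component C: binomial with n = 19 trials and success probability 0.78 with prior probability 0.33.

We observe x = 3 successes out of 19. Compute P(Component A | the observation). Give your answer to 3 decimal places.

By Bayes' theorem, P(k | x) = π_k f_k(x) / Σ_j π_j f_j(x).
Binomial probabilities:
  p_A = C(19,3)·0.08^3·0.92^16 = 969·0.000512·0.263394 = 0.130677
  p_B = C(19,3)·0.33^3·0.67^16 = 969·0.035937·0.00164891 = 0.0574199
  p_C = C(19,3)·0.78^3·0.22^16 = 969·0.474552·3.01136e-11 = 1.38475e-08
Multiply by the mixture weights:
  π_A·p_A = 0.60 × 0.130677 = 0.0784062
  π_B·p_B = 0.07 × 0.0574199 = 0.00401939
  π_C·p_C = 0.33 × 1.38475e-08 = 4.56967e-09
Normaliser: 0.0784062 + 0.00401939 + 4.56967e-09 = 0.0824256
So the posterior for Component A is 0.0784062 / 0.0824256 ≈ 0.951.

0.951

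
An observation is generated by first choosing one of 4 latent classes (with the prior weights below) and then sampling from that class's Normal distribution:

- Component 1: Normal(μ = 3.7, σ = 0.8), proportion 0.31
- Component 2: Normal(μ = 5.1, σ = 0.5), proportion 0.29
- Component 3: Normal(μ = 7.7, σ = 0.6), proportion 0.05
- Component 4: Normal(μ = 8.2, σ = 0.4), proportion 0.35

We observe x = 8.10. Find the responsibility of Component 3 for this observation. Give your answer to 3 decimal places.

P(component k | x) = w_k·f_k(x) / marginal(x), where marginal(x) = Σ_j w_j·f_j(x).
Component likelihoods at x = 8.10:
  f_1 = (1/(0.8·√(2π)))·exp(−(8.10−3.7)²/(2·0.8²)) = 0.498678·exp(-15.12500) = 1.34622e-07
  f_2 = (1/(0.5·√(2π)))·exp(−(8.10−5.1)²/(2·0.5²)) = 0.797885·exp(-18.00000) = 1.21518e-08
  f_3 = (1/(0.6·√(2π)))·exp(−(8.10−7.7)²/(2·0.6²)) = 0.664904·exp(-0.22222) = 0.532413
  f_4 = (1/(0.4·√(2π)))·exp(−(8.10−8.2)²/(2·0.4²)) = 0.997356·exp(-0.03125) = 0.96667
Multiply by the mixture weights:
  w_1·f_1 = 0.31 × 1.34622e-07 = 4.17328e-08
  w_2·f_2 = 0.29 × 1.21518e-08 = 3.52401e-09
  w_3·f_3 = 0.05 × 0.532413 = 0.0266207
  w_4·f_4 = 0.35 × 0.96667 = 0.338335
Normaliser: 4.17328e-08 + 3.52401e-09 + 0.0266207 + 0.338335 = 0.364955
P(Component 3 | 8.10) = 0.0266207 / 0.364955 ≈ 0.073

0.073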